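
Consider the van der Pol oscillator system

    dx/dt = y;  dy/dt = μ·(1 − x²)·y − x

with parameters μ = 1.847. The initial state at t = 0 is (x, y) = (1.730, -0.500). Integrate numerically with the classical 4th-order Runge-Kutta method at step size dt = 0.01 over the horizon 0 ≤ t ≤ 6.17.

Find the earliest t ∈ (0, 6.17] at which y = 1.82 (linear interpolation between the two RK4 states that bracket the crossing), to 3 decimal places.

t = 5.380

t=0.000: state=(1.730, -0.500)
step 1 (dt=0.01): k1=(-0.500, 0.110), k2=(-0.499, 0.103), k3=(-0.499, 0.103), k4=(-0.499, 0.096); state += dt/6·(k1+2k2+2k3+k4)
t=0.010: state=(1.725, -0.499)
t=0.020: state=(1.720, -0.498)
t=0.030: state=(1.715, -0.497)
continuing one RK4 step at a time; state shown every 20 steps (Δt=0.2):
t=0.200: state=(1.631, -0.501)
t=0.400: state=(1.528, -0.533)
t=0.600: state=(1.416, -0.587)
t=0.800: state=(1.291, -0.666)
t=1.000: state=(1.147, -0.780)
t=1.200: state=(0.975, -0.952)
t=1.400: state=(0.760, -1.223)
t=1.600: state=(0.475, -1.671)
t=1.800: state=(0.072, -2.405)
t=2.000: state=(-0.504, -3.351)
t=2.200: state=(-1.214, -3.468)
t=2.400: state=(-1.767, -1.890)
t=2.600: state=(-1.988, -0.479)
t=2.800: state=(-2.017, 0.086)
t=3.000: state=(-1.978, 0.271)
t=3.200: state=(-1.916, 0.340)
t=3.400: state=(-1.844, 0.379)
t=3.600: state=(-1.765, 0.411)
t=3.800: state=(-1.679, 0.445)
t=4.000: state=(-1.587, 0.485)
t=4.200: state=(-1.485, 0.537)
t=4.400: state=(-1.371, 0.604)
t=4.600: state=(-1.241, 0.696)
t=4.800: state=(-1.090, 0.829)
t=5.000: state=(-0.905, 1.030)
t=5.200: state=(-0.670, 1.352)
t=5.370: state=(-0.405, 1.788)
next step: t=5.380: state=(-0.387, 1.820) — y has crossed 1.82
linear interpolation between t=5.370 (1.78831) and t=5.380 (1.82036) → t≈5.380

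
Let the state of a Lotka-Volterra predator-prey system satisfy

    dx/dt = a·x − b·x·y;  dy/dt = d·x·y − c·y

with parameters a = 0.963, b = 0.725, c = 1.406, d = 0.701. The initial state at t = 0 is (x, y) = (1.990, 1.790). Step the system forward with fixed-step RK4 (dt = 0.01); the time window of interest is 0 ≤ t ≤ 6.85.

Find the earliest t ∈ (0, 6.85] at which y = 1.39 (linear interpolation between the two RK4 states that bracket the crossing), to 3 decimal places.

t=0.000: state=(1.990, 1.790)
step 1 (dt=0.01): k1=(-0.666, -0.020), k2=(-0.665, -0.024), k3=(-0.665, -0.024), k4=(-0.664, -0.028); state += dt/6·(k1+2k2+2k3+k4)
t=0.010: state=(1.983, 1.790)
t=0.020: state=(1.977, 1.789)
t=0.030: state=(1.970, 1.789)
continuing one RK4 step at a time; state shown every 25 steps (Δt=0.25):
t=0.250: state=(1.834, 1.760)
t=0.500: state=(1.706, 1.688)
t=0.750: state=(1.612, 1.588)
t=1.000: state=(1.554, 1.474)
t=1.180: state=(1.533, 1.390)
next step: t=1.190: state=(1.533, 1.385) — y has crossed 1.39
linear interpolation between t=1.180 (1.39005) and t=1.190 (1.38544) → t≈1.180

t = 1.180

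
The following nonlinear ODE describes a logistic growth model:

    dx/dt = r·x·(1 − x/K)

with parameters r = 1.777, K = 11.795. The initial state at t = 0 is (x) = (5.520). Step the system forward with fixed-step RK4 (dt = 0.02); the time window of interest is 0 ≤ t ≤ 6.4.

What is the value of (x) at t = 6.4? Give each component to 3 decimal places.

t=0.000: state=(5.520)
step 1 (dt=0.02): k1=(5.218), k2=(5.224), k3=(5.224), k4=(5.229); state += dt/6·(k1+2k2+2k3+k4)
t=0.020: state=(5.624)
t=0.040: state=(5.729)
t=0.060: state=(5.834)
continuing one RK4 step at a time; state shown every 25 steps (Δt=0.5):
t=0.500: state=(8.037)
t=1.000: state=(9.893)
t=1.500: state=(10.931)
t=2.000: state=(11.423)
t=2.500: state=(11.639)
t=3.000: state=(11.730)
t=3.500: state=(11.768)
t=4.000: state=(11.784)
t=4.500: state=(11.790)
t=5.000: state=(11.793)
t=5.500: state=(11.794)
t=6.000: state=(11.795)
t=6.400: state=(11.795)

(x) = (11.795)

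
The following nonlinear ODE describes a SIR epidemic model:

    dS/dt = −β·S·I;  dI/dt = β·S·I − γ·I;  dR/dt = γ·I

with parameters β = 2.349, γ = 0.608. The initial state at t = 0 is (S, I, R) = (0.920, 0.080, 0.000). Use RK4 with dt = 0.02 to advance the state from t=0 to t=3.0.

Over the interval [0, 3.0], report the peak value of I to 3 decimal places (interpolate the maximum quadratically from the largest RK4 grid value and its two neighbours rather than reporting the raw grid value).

max I = 0.413

t=0.000: state=(0.920, 0.080, 0.000)
step 1 (dt=0.02): k1=(-0.173, 0.124, 0.049), k2=(-0.175, 0.126, 0.049), k3=(-0.175, 0.126, 0.049), k4=(-0.178, 0.127, 0.050); state += dt/6·(k1+2k2+2k3+k4)
t=0.020: state=(0.916, 0.083, 0.001)
t=0.040: state=(0.913, 0.085, 0.002)
t=0.060: state=(0.909, 0.088, 0.003)
continuing one RK4 step at a time; state shown every 5 steps (Δt=0.1):
t=0.100: state=(0.901, 0.093, 0.005)
t=0.200: state=(0.880, 0.108, 0.011)
t=0.300: state=(0.857, 0.125, 0.018)
t=0.400: state=(0.830, 0.143, 0.027)
t=0.500: state=(0.801, 0.163, 0.036)
t=0.600: state=(0.769, 0.185, 0.046)
t=0.700: state=(0.734, 0.207, 0.058)
t=0.800: state=(0.697, 0.231, 0.072)
t=0.900: state=(0.659, 0.255, 0.086)
t=1.000: state=(0.619, 0.279, 0.103)
t=1.100: state=(0.578, 0.302, 0.120)
t=1.200: state=(0.537, 0.324, 0.139)
t=1.300: state=(0.496, 0.344, 0.160)
t=1.400: state=(0.457, 0.362, 0.181)
t=1.500: state=(0.419, 0.377, 0.204)
t=1.600: state=(0.383, 0.390, 0.227)
t=1.700: state=(0.349, 0.400, 0.251)
t=1.800: state=(0.317, 0.407, 0.276)
t=1.900: state=(0.288, 0.411, 0.300)
t=2.000: state=(0.262, 0.413, 0.326)
t=2.100: state=(0.237, 0.412, 0.351)
t=2.200: state=(0.216, 0.409, 0.376)
t=2.300: state=(0.196, 0.404, 0.400)
t=2.400: state=(0.178, 0.397, 0.425)
t=2.500: state=(0.163, 0.389, 0.449)
t=2.600: state=(0.149, 0.380, 0.472)
t=2.700: state=(0.136, 0.369, 0.495)
t=2.800: state=(0.125, 0.358, 0.517)
t=2.900: state=(0.115, 0.347, 0.538)
t=3.000: state=(0.106, 0.335, 0.559)
largest grid value and its neighbours: I(2.000)=0.41290, I(2.020)=0.41291, I(2.040)=0.41281
parabola through these three points peaks at t≈2.011 with I≈0.41292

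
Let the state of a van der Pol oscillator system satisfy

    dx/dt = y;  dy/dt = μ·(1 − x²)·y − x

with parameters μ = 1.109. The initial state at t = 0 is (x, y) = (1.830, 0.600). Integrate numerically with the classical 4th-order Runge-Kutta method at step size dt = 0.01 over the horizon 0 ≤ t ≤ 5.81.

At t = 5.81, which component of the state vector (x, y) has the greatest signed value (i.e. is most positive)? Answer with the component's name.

largest component: y

t=0.000: state=(1.830, 0.600)
step 1 (dt=0.01): k1=(0.600, -3.393), k2=(0.583, -3.359), k3=(0.583, -3.359), k4=(0.566, -3.325); state += dt/6·(k1+2k2+2k3+k4)
t=0.010: state=(1.836, 0.566)
t=0.020: state=(1.841, 0.534)
t=0.030: state=(1.847, 0.501)
continuing one RK4 step at a time; state shown every 20 steps (Δt=0.2):
t=0.200: state=(1.891, 0.059)
t=0.400: state=(1.869, -0.255)
t=0.600: state=(1.798, -0.437)
t=0.800: state=(1.698, -0.559)
t=1.000: state=(1.576, -0.659)
t=1.200: state=(1.434, -0.761)
t=1.400: state=(1.270, -0.881)
t=1.600: state=(1.079, -1.035)
t=1.800: state=(0.852, -1.245)
t=2.000: state=(0.576, -1.537)
t=2.200: state=(0.230, -1.936)
t=2.400: state=(-0.204, -2.415)
t=2.600: state=(-0.728, -2.764)
t=2.800: state=(-1.272, -2.549)
t=3.000: state=(-1.701, -1.666)
t=3.200: state=(-1.934, -0.704)
t=3.400: state=(-2.006, -0.078)
t=3.600: state=(-1.985, 0.253)
t=3.800: state=(-1.915, 0.427)
t=4.000: state=(-1.818, 0.534)
t=4.200: state=(-1.703, 0.618)
t=4.400: state=(-1.571, 0.700)
t=4.600: state=(-1.422, 0.794)
t=4.800: state=(-1.252, 0.913)
t=5.000: state=(-1.054, 1.071)
t=5.200: state=(-0.819, 1.290)
t=5.400: state=(-0.533, 1.597)
t=5.600: state=(-0.173, 2.013)
t=5.800: state=(0.277, 2.494)
t=5.810: state=(0.303, 2.517)
compare at T: x=0.303, y=2.517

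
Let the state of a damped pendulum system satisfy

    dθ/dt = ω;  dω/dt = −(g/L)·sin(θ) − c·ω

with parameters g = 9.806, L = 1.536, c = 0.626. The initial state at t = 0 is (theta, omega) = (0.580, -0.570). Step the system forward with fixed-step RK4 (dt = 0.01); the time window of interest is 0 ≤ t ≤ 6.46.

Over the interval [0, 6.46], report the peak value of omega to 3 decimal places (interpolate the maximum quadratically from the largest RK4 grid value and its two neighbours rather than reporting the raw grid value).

t=0.000: state=(0.580, -0.570)
step 1 (dt=0.01): k1=(-0.570, -3.142), k2=(-0.586, -3.117), k3=(-0.586, -3.116), k4=(-0.601, -3.091); state += dt/6·(k1+2k2+2k3+k4)
t=0.010: state=(0.574, -0.601)
t=0.020: state=(0.568, -0.632)
t=0.030: state=(0.562, -0.662)
continuing one RK4 step at a time; state shown every 25 steps (Δt=0.25):
t=0.250: state=(0.355, -1.164)
t=0.500: state=(0.038, -1.280)
t=0.750: state=(-0.246, -0.926)
t=1.000: state=(-0.402, -0.301)
t=1.250: state=(-0.395, 0.334)
t=1.500: state=(-0.252, 0.765)
t=1.750: state=(-0.041, 0.868)
t=2.000: state=(0.155, 0.648)
t=2.250: state=(0.267, 0.230)
t=2.500: state=(0.268, -0.207)
t=2.750: state=(0.175, -0.509)
t=3.000: state=(0.033, -0.588)
t=3.250: state=(-0.100, -0.446)
t=3.500: state=(-0.178, -0.166)
t=3.750: state=(-0.182, 0.132)
t=4.000: state=(-0.120, 0.340)
t=4.250: state=(-0.024, 0.397)
t=4.500: state=(0.066, 0.305)
t=4.750: state=(0.120, 0.117)
t=5.000: state=(0.123, -0.086)
t=5.250: state=(0.082, -0.228)
t=5.500: state=(0.018, -0.269)
t=5.750: state=(-0.044, -0.208)
t=6.000: state=(-0.081, -0.081)
t=6.250: state=(-0.083, 0.056)
t=6.460: state=(-0.062, 0.142)
largest grid value and its neighbours: omega(1.690)=0.87577, omega(1.700)=0.87593, omega(1.710)=0.87554
parabola through these three points peaks at t≈1.698 with omega≈0.87594

max omega = 0.876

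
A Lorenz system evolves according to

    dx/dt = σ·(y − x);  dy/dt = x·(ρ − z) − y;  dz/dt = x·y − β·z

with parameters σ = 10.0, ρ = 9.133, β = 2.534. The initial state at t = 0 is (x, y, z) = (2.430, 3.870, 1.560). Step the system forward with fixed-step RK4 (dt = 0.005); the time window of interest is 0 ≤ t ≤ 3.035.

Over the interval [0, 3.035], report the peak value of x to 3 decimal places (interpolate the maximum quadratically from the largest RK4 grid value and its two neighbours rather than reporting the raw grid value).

t=0.000: state=(2.430, 3.870, 1.560)
step 1 (dt=0.005): k1=(14.400, 14.532, 5.451), k2=(14.403, 14.735, 5.645), k3=(14.408, 14.733, 5.645), k4=(14.416, 14.934, 5.843); state += dt/6·(k1+2k2+2k3+k4)
t=0.005: state=(2.502, 3.944, 1.588)
t=0.010: state=(2.574, 4.019, 1.618)
t=0.015: state=(2.647, 4.097, 1.651)
continuing one RK4 step at a time; state shown every 20 steps (Δt=0.1):
t=0.100: state=(3.968, 5.657, 2.578)
t=0.200: state=(5.781, 7.632, 4.934)
t=0.300: state=(7.333, 8.359, 8.657)
t=0.400: state=(7.458, 6.624, 11.818)
t=0.500: state=(5.926, 3.960, 12.306)
t=0.600: state=(4.029, 2.371, 10.883)
t=0.700: state=(2.757, 1.870, 9.048)
t=0.800: state=(2.190, 1.901, 7.418)
t=0.900: state=(2.107, 2.202, 6.139)
t=1.000: state=(2.347, 2.725, 5.245)
t=1.100: state=(2.855, 3.491, 4.784)
t=1.200: state=(3.616, 4.495, 4.859)
t=1.300: state=(4.581, 5.601, 5.621)
t=1.400: state=(5.556, 6.417, 7.105)
t=1.500: state=(6.153, 6.418, 8.913)
t=1.600: state=(6.022, 5.513, 10.180)
t=1.700: state=(5.258, 4.328, 10.350)
t=1.800: state=(4.337, 3.494, 9.662)
t=1.900: state=(3.654, 3.148, 8.646)
t=2.000: state=(3.328, 3.175, 7.668)
t=2.100: state=(3.325, 3.461, 6.916)
t=2.200: state=(3.578, 3.938, 6.491)
t=2.300: state=(4.021, 4.534, 6.462)
t=2.400: state=(4.567, 5.124, 6.861)
t=2.500: state=(5.078, 5.512, 7.617)
t=2.600: state=(5.377, 5.520, 8.491)
t=2.700: state=(5.343, 5.139, 9.136)
t=2.800: state=(5.011, 4.583, 9.316)
t=2.900: state=(4.557, 4.110, 9.056)
t=3.000: state=(4.167, 3.851, 8.547)
t=3.035: state=(4.067, 3.816, 8.349)
largest grid value and its neighbours: x(0.350)=7.63385, x(0.355)=7.63839, x(0.360)=7.63801
parabola through these three points peaks at t≈0.357 with x≈7.63883

max x = 7.639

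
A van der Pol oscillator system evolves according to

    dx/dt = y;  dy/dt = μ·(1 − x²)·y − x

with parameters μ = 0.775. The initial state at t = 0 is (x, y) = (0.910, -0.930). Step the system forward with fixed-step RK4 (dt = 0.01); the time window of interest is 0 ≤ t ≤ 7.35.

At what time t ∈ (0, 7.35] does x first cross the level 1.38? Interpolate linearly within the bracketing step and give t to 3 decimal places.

t=0.000: state=(0.910, -0.930)
step 1 (dt=0.01): k1=(-0.930, -1.034), k2=(-0.935, -1.036), k3=(-0.935, -1.036), k4=(-0.940, -1.038); state += dt/6·(k1+2k2+2k3+k4)
t=0.010: state=(0.901, -0.940)
t=0.020: state=(0.891, -0.951)
t=0.030: state=(0.882, -0.961)
continuing one RK4 step at a time; state shown every 25 steps (Δt=0.25):
t=0.250: state=(0.644, -1.206)
t=0.500: state=(0.303, -1.529)
t=0.750: state=(-0.123, -1.875)
t=1.000: state=(-0.626, -2.110)
t=1.250: state=(-1.146, -1.965)
t=1.500: state=(-1.567, -1.344)
t=1.750: state=(-1.806, -0.576)
t=2.000: state=(-1.872, 0.008)
t=2.250: state=(-1.820, 0.375)
t=2.500: state=(-1.695, 0.613)
t=2.750: state=(-1.518, 0.798)
t=3.000: state=(-1.296, 0.982)
t=3.250: state=(-1.024, 1.199)
t=3.500: state=(-0.691, 1.481)
t=3.750: state=(-0.277, 1.845)
t=4.000: state=(0.235, 2.240)
t=4.250: state=(0.826, 2.424)
t=4.490: state=(1.376, 2.057)
next step: t=4.500: state=(1.397, 2.028) — x has crossed 1.38
linear interpolation between t=4.490 (1.37636) and t=4.500 (1.39679) → t≈4.492

t = 4.492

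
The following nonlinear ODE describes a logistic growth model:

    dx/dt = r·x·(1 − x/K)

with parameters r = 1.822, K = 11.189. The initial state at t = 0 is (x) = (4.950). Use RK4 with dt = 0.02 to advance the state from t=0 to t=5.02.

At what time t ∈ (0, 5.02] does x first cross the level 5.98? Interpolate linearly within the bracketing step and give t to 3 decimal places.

t = 0.203

t=0.000: state=(4.950)
step 1 (dt=0.02): k1=(5.029), k2=(5.039), k3=(5.039), k4=(5.048); state += dt/6·(k1+2k2+2k3+k4)
t=0.020: state=(5.051)
t=0.040: state=(5.152)
t=0.060: state=(5.253)
continuing one RK4 step at a time; state shown every 10 steps (Δt=0.2):
t=0.200: state=(5.966)
next step: t=0.220: state=(6.067) — x has crossed 5.98
linear interpolation between t=0.200 (5.96590) and t=0.220 (6.06725) → t≈0.203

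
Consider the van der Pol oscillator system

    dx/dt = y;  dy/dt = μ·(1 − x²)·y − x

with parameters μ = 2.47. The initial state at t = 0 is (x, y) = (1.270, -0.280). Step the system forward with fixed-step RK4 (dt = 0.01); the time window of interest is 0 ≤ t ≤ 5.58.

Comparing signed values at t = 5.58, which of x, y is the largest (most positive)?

t=0.000: state=(1.270, -0.280)
step 1 (dt=0.01): k1=(-0.280, -0.846), k2=(-0.284, -0.841), k3=(-0.284, -0.841), k4=(-0.288, -0.836); state += dt/6·(k1+2k2+2k3+k4)
t=0.010: state=(1.267, -0.288)
t=0.020: state=(1.264, -0.297)
t=0.030: state=(1.261, -0.305)
continuing one RK4 step at a time; state shown every 20 steps (Δt=0.2):
t=0.200: state=(1.198, -0.434)
t=0.400: state=(1.096, -0.585)
t=0.600: state=(0.962, -0.771)
t=0.800: state=(0.782, -1.052)
t=1.000: state=(0.528, -1.540)
t=1.200: state=(0.138, -2.453)
t=1.400: state=(-0.492, -3.878)
t=1.600: state=(-1.327, -3.933)
t=1.800: state=(-1.873, -1.467)
t=2.000: state=(-2.008, -0.151)
t=2.200: state=(-1.998, 0.175)
t=2.400: state=(-1.954, 0.252)
t=2.600: state=(-1.900, 0.279)
t=2.800: state=(-1.842, 0.297)
t=3.000: state=(-1.781, 0.315)
t=3.200: state=(-1.716, 0.335)
t=3.400: state=(-1.647, 0.358)
t=3.600: state=(-1.573, 0.387)
t=3.800: state=(-1.492, 0.424)
t=4.000: state=(-1.402, 0.472)
t=4.200: state=(-1.302, 0.537)
t=4.400: state=(-1.186, 0.629)
t=4.600: state=(-1.047, 0.768)
t=4.800: state=(-0.873, 0.993)
t=5.000: state=(-0.639, 1.391)
t=5.200: state=(-0.293, 2.147)
t=5.400: state=(0.261, 3.487)
t=5.580: state=(0.993, 4.394)
compare at T: x=0.993, y=4.394

largest component: y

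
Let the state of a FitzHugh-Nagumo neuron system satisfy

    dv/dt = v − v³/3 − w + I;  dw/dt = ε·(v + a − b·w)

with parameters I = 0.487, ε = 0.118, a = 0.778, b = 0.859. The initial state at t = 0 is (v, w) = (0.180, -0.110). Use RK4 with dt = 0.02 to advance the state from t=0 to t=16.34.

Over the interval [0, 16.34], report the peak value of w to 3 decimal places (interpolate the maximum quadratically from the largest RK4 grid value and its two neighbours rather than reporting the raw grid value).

max w = 1.435

t=0.000: state=(0.180, -0.110)
step 1 (dt=0.02): k1=(0.775, 0.124), k2=(0.781, 0.125), k3=(0.781, 0.125), k4=(0.788, 0.126); state += dt/6·(k1+2k2+2k3+k4)
t=0.020: state=(0.196, -0.108)
t=0.040: state=(0.212, -0.105)
t=0.060: state=(0.228, -0.102)
continuing one RK4 step at a time; state shown every 50 steps (Δt=1):
t=1.000: state=(1.204, 0.063)
t=2.000: state=(1.754, 0.320)
t=3.000: state=(1.734, 0.574)
t=4.000: state=(1.627, 0.795)
t=5.000: state=(1.506, 0.981)
t=6.000: state=(1.374, 1.136)
t=7.000: state=(1.225, 1.259)
t=8.000: state=(1.047, 1.353)
t=9.000: state=(0.805, 1.414)
t=10.000: state=(0.398, 1.435)
t=11.000: state=(-0.526, 1.384)
t=12.000: state=(-1.781, 1.199)
t=13.000: state=(-1.945, 0.956)
t=14.000: state=(-1.877, 0.736)
t=15.000: state=(-1.798, 0.546)
t=16.000: state=(-1.719, 0.384)
t=16.340: state=(-1.693, 0.334)
largest grid value and its neighbours: w(9.880)=1.43528, w(9.900)=1.43528, w(9.920)=1.43527
parabola through these three points peaks at t≈9.897 with w≈1.43528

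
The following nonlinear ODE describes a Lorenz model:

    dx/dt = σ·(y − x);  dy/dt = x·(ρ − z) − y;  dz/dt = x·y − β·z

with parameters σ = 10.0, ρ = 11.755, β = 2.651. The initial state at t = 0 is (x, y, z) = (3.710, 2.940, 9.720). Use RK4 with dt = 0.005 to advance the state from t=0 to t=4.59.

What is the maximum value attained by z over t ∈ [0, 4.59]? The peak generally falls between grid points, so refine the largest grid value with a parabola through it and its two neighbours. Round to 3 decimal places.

t=0.000: state=(3.710, 2.940, 9.720)
step 1 (dt=0.005): k1=(-7.700, 4.610, -14.860), k2=(-7.392, 4.696, -14.776), k3=(-7.398, 4.697, -14.773), k4=(-7.095, 4.782, -14.687); state += dt/6·(k1+2k2+2k3+k4)
t=0.005: state=(3.673, 2.963, 9.646)
t=0.010: state=(3.639, 2.988, 9.573)
t=0.015: state=(3.608, 3.013, 9.501)
continuing one RK4 step at a time; state shown every 40 steps (Δt=0.2):
t=0.200: state=(3.844, 4.498, 7.759)
t=0.400: state=(5.762, 6.840, 8.955)
t=0.600: state=(6.867, 6.602, 12.528)
t=0.800: state=(5.190, 4.210, 12.331)
t=1.000: state=(4.056, 3.953, 9.934)
t=1.200: state=(4.616, 5.207, 8.859)
t=1.400: state=(5.957, 6.525, 10.235)
t=1.600: state=(6.173, 5.781, 12.132)
t=1.800: state=(5.022, 4.490, 11.467)
t=2.000: state=(4.539, 4.604, 9.959)
t=2.200: state=(5.130, 5.580, 9.672)
t=2.400: state=(5.902, 6.101, 10.879)
t=2.600: state=(5.701, 5.355, 11.669)
t=2.800: state=(4.993, 4.741, 10.942)
t=3.000: state=(4.891, 5.034, 10.096)
t=3.200: state=(5.390, 5.676, 10.248)
t=3.400: state=(5.734, 5.739, 11.083)
t=3.600: state=(5.434, 5.192, 11.274)
t=3.800: state=(5.053, 4.965, 10.685)
t=4.000: state=(5.131, 5.278, 10.295)
t=4.200: state=(5.476, 5.624, 10.595)
t=4.400: state=(5.567, 5.501, 11.068)
t=4.590: state=(5.326, 5.178, 11.015)
largest grid value and its neighbours: z(0.680)=13.04597, z(0.685)=13.04796, z(0.690)=13.04656
parabola through these three points peaks at t≈0.685 with z≈13.04797

max z = 13.048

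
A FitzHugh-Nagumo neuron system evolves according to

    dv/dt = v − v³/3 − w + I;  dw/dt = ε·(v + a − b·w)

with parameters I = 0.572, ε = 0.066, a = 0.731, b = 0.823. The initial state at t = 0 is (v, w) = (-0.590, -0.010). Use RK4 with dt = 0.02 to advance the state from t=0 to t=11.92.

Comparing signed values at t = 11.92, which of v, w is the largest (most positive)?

t=0.000: state=(-0.590, -0.010)
step 1 (dt=0.02): k1=(0.060, 0.010), k2=(0.061, 0.010), k3=(0.061, 0.010), k4=(0.061, 0.010); state += dt/6·(k1+2k2+2k3+k4)
t=0.020: state=(-0.589, -0.010)
t=0.040: state=(-0.588, -0.010)
t=0.060: state=(-0.586, -0.009)
continuing one RK4 step at a time; state shown every 25 steps (Δt=0.5):
t=0.500: state=(-0.556, -0.005)
t=1.000: state=(-0.511, 0.002)
t=1.500: state=(-0.450, 0.010)
t=2.000: state=(-0.364, 0.020)
t=2.500: state=(-0.239, 0.034)
t=3.000: state=(-0.049, 0.052)
t=3.500: state=(0.249, 0.077)
t=4.000: state=(0.698, 0.114)
t=4.500: state=(1.236, 0.166)
t=5.000: state=(1.629, 0.233)
t=5.500: state=(1.787, 0.306)
t=6.000: state=(1.819, 0.381)
t=6.500: state=(1.807, 0.453)
t=7.000: state=(1.782, 0.524)
t=7.500: state=(1.753, 0.591)
t=8.000: state=(1.722, 0.655)
t=8.500: state=(1.690, 0.717)
t=9.000: state=(1.658, 0.776)
t=9.500: state=(1.625, 0.833)
t=10.000: state=(1.592, 0.887)
t=10.500: state=(1.558, 0.938)
t=11.000: state=(1.523, 0.987)
t=11.500: state=(1.488, 1.033)
t=11.920: state=(1.458, 1.070)
compare at T: v=1.458, w=1.070

largest component: v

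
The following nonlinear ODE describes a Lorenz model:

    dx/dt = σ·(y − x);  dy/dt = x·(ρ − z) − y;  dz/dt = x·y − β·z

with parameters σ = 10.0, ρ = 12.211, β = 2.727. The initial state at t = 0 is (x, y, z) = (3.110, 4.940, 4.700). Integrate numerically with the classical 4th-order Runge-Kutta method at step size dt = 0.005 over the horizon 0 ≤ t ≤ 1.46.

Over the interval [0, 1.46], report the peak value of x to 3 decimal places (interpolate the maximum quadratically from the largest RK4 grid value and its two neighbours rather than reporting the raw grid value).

t=0.000: state=(3.110, 4.940, 4.700)
step 1 (dt=0.005): k1=(18.300, 18.419, 2.546), k2=(18.303, 18.697, 2.900), k3=(18.310, 18.693, 2.900), k4=(18.319, 18.967, 3.258); state += dt/6·(k1+2k2+2k3+k4)
t=0.005: state=(3.202, 5.033, 4.715)
t=0.010: state=(3.293, 5.130, 4.733)
t=0.015: state=(3.385, 5.228, 4.754)
continuing one RK4 step at a time; state shown every 10 steps (Δt=0.05):
t=0.050: state=(4.045, 5.986, 5.018)
t=0.100: state=(5.066, 7.210, 5.791)
t=0.150: state=(6.176, 8.442, 7.123)
t=0.200: state=(7.285, 9.391, 9.048)
t=0.250: state=(8.203, 9.683, 11.391)
t=0.300: state=(8.683, 9.054, 13.686)
t=0.350: state=(8.541, 7.608, 15.331)
t=0.400: state=(7.796, 5.829, 15.951)
t=0.450: state=(6.673, 4.257, 15.614)
t=0.500: state=(5.474, 3.169, 14.664)
t=0.550: state=(4.424, 2.565, 13.447)
t=0.600: state=(3.631, 2.319, 12.185)
t=0.650: state=(3.106, 2.308, 10.990)
t=0.700: state=(2.818, 2.449, 9.915)
t=0.750: state=(2.723, 2.702, 8.982)
t=0.800: state=(2.787, 3.057, 8.206)
t=0.850: state=(2.987, 3.515, 7.602)
t=0.900: state=(3.313, 4.085, 7.192)
t=0.950: state=(3.759, 4.769, 7.007)
t=1.000: state=(4.321, 5.556, 7.090)
t=1.050: state=(4.987, 6.406, 7.491)
t=1.100: state=(5.724, 7.232, 8.251)
t=1.150: state=(6.467, 7.895, 9.368)
t=1.200: state=(7.112, 8.223, 10.753)
t=1.250: state=(7.535, 8.079, 12.197)
t=1.300: state=(7.630, 7.450, 13.416)
t=1.350: state=(7.361, 6.491, 14.160)
t=1.400: state=(6.796, 5.454, 14.332)
t=1.450: state=(6.071, 4.562, 14.004)
t=1.460: state=(5.920, 4.413, 13.893)
largest grid value and its neighbours: x(0.310)=8.70690, x(0.315)=8.70922, x(0.320)=8.70493
parabola through these three points peaks at t≈0.314 with x≈8.70929

max x = 8.709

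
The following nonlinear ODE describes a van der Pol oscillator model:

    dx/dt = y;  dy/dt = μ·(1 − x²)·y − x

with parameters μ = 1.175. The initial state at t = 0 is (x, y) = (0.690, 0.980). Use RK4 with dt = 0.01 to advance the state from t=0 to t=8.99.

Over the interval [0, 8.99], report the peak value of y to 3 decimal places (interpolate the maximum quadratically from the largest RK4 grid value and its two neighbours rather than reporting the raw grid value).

max y = 2.856

t=0.000: state=(0.690, 0.980)
step 1 (dt=0.01): k1=(0.980, -0.087), k2=(0.980, -0.100), k3=(0.980, -0.100), k4=(0.979, -0.113); state += dt/6·(k1+2k2+2k3+k4)
t=0.010: state=(0.700, 0.979)
t=0.020: state=(0.710, 0.978)
t=0.030: state=(0.719, 0.976)
continuing one RK4 step at a time; state shown every 50 steps (Δt=0.5):
t=0.500: state=(1.113, 0.607)
t=1.000: state=(1.247, -0.059)
t=1.500: state=(1.082, -0.583)
t=2.000: state=(0.660, -1.142)
t=2.500: state=(-0.133, -2.112)
t=3.000: state=(-1.343, -2.221)
t=3.500: state=(-1.921, -0.212)
t=4.000: state=(-1.822, 0.447)
t=4.500: state=(-1.538, 0.680)
t=5.000: state=(-1.132, 0.974)
t=5.500: state=(-0.508, 1.613)
t=6.000: state=(0.588, 2.776)
t=6.500: state=(1.796, 1.378)
t=7.000: state=(1.995, -0.209)
t=7.500: state=(1.791, -0.541)
t=8.000: state=(1.473, -0.737)
t=8.500: state=(1.032, -1.067)
t=8.990: state=(0.354, -1.805)
largest grid value and its neighbours: y(6.090)=2.85568, y(6.100)=2.85603, y(6.110)=2.85443
parabola through these three points peaks at t≈6.097 with y≈2.85613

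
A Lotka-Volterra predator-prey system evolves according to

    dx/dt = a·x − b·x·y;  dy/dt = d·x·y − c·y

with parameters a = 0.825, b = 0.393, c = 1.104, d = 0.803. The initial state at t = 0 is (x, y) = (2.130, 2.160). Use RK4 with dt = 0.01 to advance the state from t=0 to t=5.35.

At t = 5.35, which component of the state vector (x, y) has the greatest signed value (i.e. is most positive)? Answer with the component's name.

largest component: x

t=0.000: state=(2.130, 2.160)
step 1 (dt=0.01): k1=(-0.051, 1.310), k2=(-0.056, 1.313), k3=(-0.056, 1.313), k4=(-0.062, 1.317); state += dt/6·(k1+2k2+2k3+k4)
t=0.010: state=(2.129, 2.173)
t=0.020: state=(2.129, 2.186)
t=0.030: state=(2.128, 2.200)
continuing one RK4 step at a time; state shown every 20 steps (Δt=0.2):
t=0.200: state=(2.097, 2.434)
t=0.400: state=(2.020, 2.718)
t=0.600: state=(1.904, 2.988)
t=0.800: state=(1.759, 3.216)
t=1.000: state=(1.600, 3.378)
t=1.200: state=(1.442, 3.458)
t=1.400: state=(1.295, 3.453)
t=1.600: state=(1.168, 3.374)
t=1.800: state=(1.062, 3.235)
t=2.000: state=(0.978, 3.055)
t=2.200: state=(0.914, 2.851)
t=2.400: state=(0.869, 2.637)
t=2.600: state=(0.840, 2.425)
t=2.800: state=(0.825, 2.223)
t=3.000: state=(0.824, 2.034)
t=3.200: state=(0.834, 1.863)
t=3.400: state=(0.854, 1.711)
t=3.600: state=(0.886, 1.577)
t=3.800: state=(0.927, 1.463)
t=4.000: state=(0.978, 1.367)
t=4.200: state=(1.040, 1.288)
t=4.400: state=(1.111, 1.228)
t=4.600: state=(1.192, 1.184)
t=4.800: state=(1.282, 1.158)
t=5.000: state=(1.381, 1.150)
t=5.200: state=(1.488, 1.161)
t=5.350: state=(1.571, 1.183)
compare at T: x=1.571, y=1.183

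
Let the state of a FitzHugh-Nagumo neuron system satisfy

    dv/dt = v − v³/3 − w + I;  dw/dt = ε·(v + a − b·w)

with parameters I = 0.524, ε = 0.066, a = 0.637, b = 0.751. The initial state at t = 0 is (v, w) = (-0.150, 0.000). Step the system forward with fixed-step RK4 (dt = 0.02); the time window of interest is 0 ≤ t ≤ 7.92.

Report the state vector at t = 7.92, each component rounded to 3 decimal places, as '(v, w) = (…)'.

t=0.000: state=(-0.150, 0.000)
step 1 (dt=0.02): k1=(0.375, 0.032), k2=(0.378, 0.032), k3=(0.379, 0.032), k4=(0.382, 0.033); state += dt/6·(k1+2k2+2k3+k4)
t=0.020: state=(-0.142, 0.001)
t=0.040: state=(-0.135, 0.001)
t=0.060: state=(-0.127, 0.002)
continuing one RK4 step at a time; state shown every 25 steps (Δt=0.5):
t=0.500: state=(0.087, 0.019)
t=1.000: state=(0.458, 0.048)
t=1.500: state=(0.973, 0.091)
t=2.000: state=(1.467, 0.150)
t=2.500: state=(1.733, 0.220)
t=3.000: state=(1.813, 0.293)
t=3.500: state=(1.817, 0.366)
t=4.000: state=(1.797, 0.437)
t=4.500: state=(1.770, 0.505)
t=5.000: state=(1.739, 0.571)
t=5.500: state=(1.708, 0.634)
t=6.000: state=(1.677, 0.694)
t=6.500: state=(1.644, 0.752)
t=7.000: state=(1.611, 0.807)
t=7.500: state=(1.578, 0.860)
t=7.920: state=(1.549, 0.903)

(v, w) = (1.549, 0.903)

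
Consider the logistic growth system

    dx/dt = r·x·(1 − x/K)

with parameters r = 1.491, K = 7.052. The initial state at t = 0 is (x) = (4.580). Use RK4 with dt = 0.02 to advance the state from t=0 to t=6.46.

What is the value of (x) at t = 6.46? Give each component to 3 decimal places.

(x) = (7.052)

t=0.000: state=(4.580)
step 1 (dt=0.02): k1=(2.394), k2=(2.383), k3=(2.383), k4=(2.372); state += dt/6·(k1+2k2+2k3+k4)
t=0.020: state=(4.628)
t=0.040: state=(4.675)
t=0.060: state=(4.722)
continuing one RK4 step at a time; state shown every 25 steps (Δt=0.5):
t=0.500: state=(5.614)
t=1.000: state=(6.288)
t=1.500: state=(6.668)
t=2.000: state=(6.864)
t=2.500: state=(6.962)
t=3.000: state=(7.009)
t=3.500: state=(7.031)
t=4.000: state=(7.042)
t=4.500: state=(7.047)
t=5.000: state=(7.050)
t=5.500: state=(7.051)
t=6.000: state=(7.052)
t=6.460: state=(7.052)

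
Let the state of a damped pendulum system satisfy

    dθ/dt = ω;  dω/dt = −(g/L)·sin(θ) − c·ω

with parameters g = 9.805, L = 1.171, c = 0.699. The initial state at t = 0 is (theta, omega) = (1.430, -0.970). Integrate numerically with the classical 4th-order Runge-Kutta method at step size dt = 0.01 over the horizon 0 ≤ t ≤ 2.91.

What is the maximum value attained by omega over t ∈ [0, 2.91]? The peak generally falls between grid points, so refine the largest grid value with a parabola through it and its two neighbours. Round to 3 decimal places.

max omega = 2.187

t=0.000: state=(1.430, -0.970)
step 1 (dt=0.01): k1=(-0.970, -7.612), k2=(-1.008, -7.580), k3=(-1.008, -7.580), k4=(-1.046, -7.547); state += dt/6·(k1+2k2+2k3+k4)
t=0.010: state=(1.420, -1.046)
t=0.020: state=(1.409, -1.121)
t=0.030: state=(1.398, -1.195)
continuing one RK4 step at a time; state shown every 10 steps (Δt=0.1):
t=0.100: state=(1.296, -1.696)
t=0.200: state=(1.094, -2.334)
t=0.300: state=(0.834, -2.840)
t=0.400: state=(0.532, -3.157)
t=0.500: state=(0.210, -3.235)
t=0.600: state=(-0.106, -3.056)
t=0.700: state=(-0.393, -2.646)
t=0.800: state=(-0.630, -2.068)
t=0.900: state=(-0.804, -1.394)
t=1.000: state=(-0.908, -0.686)
t=1.100: state=(-0.941, 0.009)
t=1.200: state=(-0.908, 0.656)
t=1.300: state=(-0.813, 1.227)
t=1.400: state=(-0.666, 1.690)
t=1.500: state=(-0.479, 2.015)
t=1.600: state=(-0.268, 2.173)
t=1.700: state=(-0.051, 2.154)
t=1.800: state=(0.157, 1.963)
t=1.900: state=(0.337, 1.630)
t=2.000: state=(0.479, 1.196)
t=2.100: state=(0.575, 0.705)
t=2.200: state=(0.620, 0.200)
t=2.300: state=(0.615, -0.284)
t=2.400: state=(0.565, -0.717)
t=2.500: state=(0.474, -1.072)
t=2.600: state=(0.354, -1.326)
t=2.700: state=(0.213, -1.463)
t=2.800: state=(0.065, -1.475)
t=2.900: state=(-0.078, -1.369)
t=2.910: state=(-0.092, -1.353)
largest grid value and its neighbours: omega(1.630)=2.18626, omega(1.640)=2.18695, omega(1.650)=2.18585
parabola through these three points peaks at t≈1.639 with omega≈2.18697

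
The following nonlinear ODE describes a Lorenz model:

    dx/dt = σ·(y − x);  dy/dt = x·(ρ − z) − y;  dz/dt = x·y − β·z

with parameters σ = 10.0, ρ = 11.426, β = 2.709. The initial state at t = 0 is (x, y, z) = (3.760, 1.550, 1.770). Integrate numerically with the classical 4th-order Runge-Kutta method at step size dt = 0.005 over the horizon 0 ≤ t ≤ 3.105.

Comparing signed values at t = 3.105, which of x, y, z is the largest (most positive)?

t=0.000: state=(3.760, 1.550, 1.770)
step 1 (dt=0.005): k1=(-22.100, 34.757, 1.033), k2=(-20.679, 34.127, 1.262), k3=(-20.730, 34.160, 1.261), k4=(-19.355, 33.562, 1.480); state += dt/6·(k1+2k2+2k3+k4)
t=0.005: state=(3.656, 1.721, 1.776)
t=0.010: state=(3.566, 1.886, 1.785)
t=0.015: state=(3.488, 2.046, 1.795)
continuing one RK4 step at a time; state shown every 40 steps (Δt=0.2):
t=0.200: state=(5.124, 7.357, 3.946)
t=0.400: state=(9.122, 9.372, 13.661)
t=0.600: state=(5.012, 2.357, 14.268)
t=0.800: state=(2.093, 1.670, 9.110)
t=1.000: state=(2.346, 2.916, 6.022)
t=1.200: state=(4.360, 5.819, 5.788)
t=1.400: state=(7.411, 8.426, 10.617)
t=1.600: state=(6.427, 4.759, 13.884)
t=1.800: state=(3.665, 2.928, 10.638)
t=2.000: state=(3.434, 3.834, 7.889)
t=2.200: state=(4.970, 6.017, 7.820)
t=2.400: state=(6.753, 7.139, 11.039)
t=2.600: state=(5.899, 4.912, 12.532)
t=2.800: state=(4.277, 3.847, 10.444)
t=3.000: state=(4.274, 4.646, 8.747)
t=3.105: state=(4.810, 5.433, 8.677)
compare at T: x=4.810, y=5.433, z=8.677

largest component: z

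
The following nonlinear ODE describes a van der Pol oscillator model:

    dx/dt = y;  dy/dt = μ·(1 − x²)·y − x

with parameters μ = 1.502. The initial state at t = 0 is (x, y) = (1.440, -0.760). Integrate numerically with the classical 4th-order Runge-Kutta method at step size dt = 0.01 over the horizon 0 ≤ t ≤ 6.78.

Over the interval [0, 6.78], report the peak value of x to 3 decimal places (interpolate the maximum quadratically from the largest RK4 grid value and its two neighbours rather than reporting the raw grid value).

t=0.000: state=(1.440, -0.760)
step 1 (dt=0.01): k1=(-0.760, -0.214), k2=(-0.761, -0.221), k3=(-0.761, -0.221), k4=(-0.762, -0.228); state += dt/6·(k1+2k2+2k3+k4)
t=0.010: state=(1.432, -0.762)
t=0.020: state=(1.425, -0.765)
t=0.030: state=(1.417, -0.767)
continuing one RK4 step at a time; state shown every 25 steps (Δt=0.25):
t=0.250: state=(1.240, -0.855)
t=0.500: state=(1.005, -1.044)
t=0.750: state=(0.706, -1.376)
t=1.000: state=(0.296, -1.957)
t=1.250: state=(-0.299, -2.828)
t=1.500: state=(-1.083, -3.213)
t=1.750: state=(-1.743, -1.830)
t=2.000: state=(-2.000, -0.387)
t=2.250: state=(-2.013, 0.177)
t=2.500: state=(-1.942, 0.361)
t=2.750: state=(-1.840, 0.442)
t=3.000: state=(-1.722, 0.502)
t=3.250: state=(-1.589, 0.567)
t=3.500: state=(-1.437, 0.652)
t=3.750: state=(-1.260, 0.771)
t=4.000: state=(-1.046, 0.953)
t=4.250: state=(-0.774, 1.250)
t=4.500: state=(-0.404, 1.757)
t=4.750: state=(0.131, 2.564)
t=5.000: state=(0.871, 3.225)
t=5.250: state=(1.600, 2.285)
t=5.500: state=(1.957, 0.669)
t=5.750: state=(2.013, -0.082)
t=6.000: state=(1.957, -0.329)
t=6.250: state=(1.861, -0.426)
t=6.500: state=(1.746, -0.489)
t=6.750: state=(1.616, -0.553)
t=6.780: state=(1.599, -0.561)
largest grid value and its neighbours: x(5.690)=2.01504, x(5.700)=2.01525, x(5.710)=2.01524
parabola through these three points peaks at t≈5.705 with x≈2.01527

max x = 2.015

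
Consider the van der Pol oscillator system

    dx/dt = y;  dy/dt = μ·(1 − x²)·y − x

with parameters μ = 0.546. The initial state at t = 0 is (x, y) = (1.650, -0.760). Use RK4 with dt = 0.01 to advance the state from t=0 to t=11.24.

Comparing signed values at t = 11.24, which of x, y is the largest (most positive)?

t=0.000: state=(1.650, -0.760)
step 1 (dt=0.01): k1=(-0.760, -0.935), k2=(-0.765, -0.932), k3=(-0.765, -0.932), k4=(-0.769, -0.929); state += dt/6·(k1+2k2+2k3+k4)
t=0.010: state=(1.642, -0.769)
t=0.020: state=(1.635, -0.779)
t=0.030: state=(1.627, -0.788)
continuing one RK4 step at a time; state shown every 50 steps (Δt=0.5):
t=0.500: state=(1.159, -1.205)
t=1.000: state=(0.428, -1.743)
t=1.500: state=(-0.581, -2.216)
t=2.000: state=(-1.583, -1.521)
t=2.500: state=(-1.979, -0.128)
t=3.000: state=(-1.830, 0.626)
t=3.500: state=(-1.404, 1.064)
t=4.000: state=(-0.758, 1.543)
t=4.500: state=(0.161, 2.127)
t=5.000: state=(1.256, 2.008)
t=5.500: state=(1.928, 0.604)
t=6.000: state=(1.945, -0.410)
t=6.500: state=(1.605, -0.907)
t=7.000: state=(1.047, -1.340)
t=7.500: state=(0.241, -1.907)
t=8.000: state=(-0.832, -2.246)
t=8.500: state=(-1.753, -1.204)
t=9.000: state=(-2.000, 0.101)
t=9.500: state=(-1.771, 0.737)
t=10.000: state=(-1.296, 1.158)
t=10.500: state=(-0.597, 1.666)
t=11.000: state=(0.383, 2.217)
t=11.240: state=(0.923, 2.223)
compare at T: x=0.923, y=2.223

largest component: y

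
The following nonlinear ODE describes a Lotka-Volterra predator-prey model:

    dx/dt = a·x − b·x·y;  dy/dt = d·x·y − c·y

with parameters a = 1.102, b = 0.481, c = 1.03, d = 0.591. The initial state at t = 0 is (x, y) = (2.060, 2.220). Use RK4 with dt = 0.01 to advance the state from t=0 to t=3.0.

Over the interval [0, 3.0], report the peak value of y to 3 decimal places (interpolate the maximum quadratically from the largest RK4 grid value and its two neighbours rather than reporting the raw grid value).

t=0.000: state=(2.060, 2.220)
step 1 (dt=0.01): k1=(0.070, 0.416), k2=(0.068, 0.417), k3=(0.068, 0.417), k4=(0.066, 0.418); state += dt/6·(k1+2k2+2k3+k4)
t=0.010: state=(2.061, 2.224)
t=0.020: state=(2.061, 2.228)
t=0.030: state=(2.062, 2.233)
continuing one RK4 step at a time; state shown every 10 steps (Δt=0.1):
t=0.100: state=(2.065, 2.262)
t=0.200: state=(2.066, 2.306)
t=0.300: state=(2.062, 2.350)
t=0.400: state=(2.054, 2.394)
t=0.500: state=(2.042, 2.438)
t=0.600: state=(2.025, 2.480)
t=0.700: state=(2.005, 2.521)
t=0.800: state=(1.981, 2.558)
t=0.900: state=(1.954, 2.592)
t=1.000: state=(1.925, 2.623)
t=1.100: state=(1.893, 2.649)
t=1.200: state=(1.860, 2.670)
t=1.300: state=(1.825, 2.685)
t=1.400: state=(1.791, 2.696)
t=1.500: state=(1.756, 2.701)
t=1.600: state=(1.722, 2.700)
t=1.700: state=(1.688, 2.694)
t=1.800: state=(1.656, 2.683)
t=1.900: state=(1.626, 2.666)
t=2.000: state=(1.598, 2.646)
t=2.100: state=(1.572, 2.621)
t=2.200: state=(1.548, 2.593)
t=2.300: state=(1.527, 2.562)
t=2.400: state=(1.508, 2.528)
t=2.500: state=(1.492, 2.492)
t=2.600: state=(1.479, 2.454)
t=2.700: state=(1.469, 2.415)
t=2.800: state=(1.462, 2.376)
t=2.900: state=(1.457, 2.337)
t=3.000: state=(1.455, 2.297)
largest grid value and its neighbours: y(1.530)=2.70089, y(1.540)=2.70091, y(1.550)=2.70087
parabola through these three points peaks at t≈1.538 with y≈2.70091

max y = 2.701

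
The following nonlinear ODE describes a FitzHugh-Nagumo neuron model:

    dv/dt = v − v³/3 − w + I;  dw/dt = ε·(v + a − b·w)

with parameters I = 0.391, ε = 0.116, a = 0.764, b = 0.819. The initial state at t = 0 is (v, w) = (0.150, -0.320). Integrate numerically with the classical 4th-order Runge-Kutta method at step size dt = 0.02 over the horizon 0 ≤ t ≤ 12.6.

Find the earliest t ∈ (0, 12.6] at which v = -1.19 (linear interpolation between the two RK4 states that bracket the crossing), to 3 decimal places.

t = 11.299

t=0.000: state=(0.150, -0.320)
step 1 (dt=0.02): k1=(0.860, 0.136), k2=(0.867, 0.137), k3=(0.867, 0.137), k4=(0.874, 0.138); state += dt/6·(k1+2k2+2k3+k4)
t=0.020: state=(0.167, -0.317)
t=0.040: state=(0.185, -0.314)
t=0.060: state=(0.203, -0.312)
continuing one RK4 step at a time; state shown every 25 steps (Δt=0.5):
t=0.500: state=(0.669, -0.239)
t=1.000: state=(1.276, -0.130)
t=1.500: state=(1.678, 0.005)
t=2.000: state=(1.807, 0.148)
t=2.500: state=(1.807, 0.287)
t=3.000: state=(1.767, 0.418)
t=3.500: state=(1.713, 0.541)
t=4.000: state=(1.655, 0.654)
t=4.500: state=(1.594, 0.759)
t=5.000: state=(1.531, 0.856)
t=5.500: state=(1.465, 0.944)
t=6.000: state=(1.395, 1.025)
t=6.500: state=(1.321, 1.097)
t=7.000: state=(1.241, 1.162)
t=7.500: state=(1.153, 1.219)
t=8.000: state=(1.053, 1.269)
t=8.500: state=(0.937, 1.309)
t=9.000: state=(0.793, 1.341)
t=9.500: state=(0.606, 1.362)
t=10.000: state=(0.338, 1.369)
t=10.500: state=(-0.077, 1.357)
t=11.000: state=(-0.726, 1.316)
t=11.280: state=(-1.161, 1.275)
next step: t=11.300: state=(-1.192, 1.272) — v has crossed -1.19
linear interpolation between t=11.280 (-1.16131) and t=11.300 (-1.19164) → t≈11.299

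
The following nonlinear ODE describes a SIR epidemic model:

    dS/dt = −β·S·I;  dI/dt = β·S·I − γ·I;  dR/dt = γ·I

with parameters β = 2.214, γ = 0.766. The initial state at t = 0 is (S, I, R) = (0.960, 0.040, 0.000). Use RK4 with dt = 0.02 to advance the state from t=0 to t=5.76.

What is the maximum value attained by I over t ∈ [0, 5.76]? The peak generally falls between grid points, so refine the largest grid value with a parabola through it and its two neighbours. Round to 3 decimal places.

t=0.000: state=(0.960, 0.040, 0.000)
step 1 (dt=0.02): k1=(-0.085, 0.054, 0.031), k2=(-0.086, 0.055, 0.031), k3=(-0.086, 0.055, 0.031), k4=(-0.087, 0.056, 0.031); state += dt/6·(k1+2k2+2k3+k4)
t=0.020: state=(0.958, 0.041, 0.001)
t=0.040: state=(0.957, 0.042, 0.001)
t=0.060: state=(0.955, 0.043, 0.002)
continuing one RK4 step at a time; state shown every 10 steps (Δt=0.2):
t=0.200: state=(0.941, 0.052, 0.007)
t=0.400: state=(0.916, 0.068, 0.016)
t=0.600: state=(0.886, 0.087, 0.028)
t=0.800: state=(0.848, 0.109, 0.043)
t=1.000: state=(0.804, 0.135, 0.062)
t=1.200: state=(0.752, 0.163, 0.084)
t=1.400: state=(0.695, 0.193, 0.112)
t=1.600: state=(0.634, 0.222, 0.143)
t=1.800: state=(0.571, 0.249, 0.180)
t=2.000: state=(0.509, 0.272, 0.220)
t=2.200: state=(0.449, 0.288, 0.263)
t=2.400: state=(0.395, 0.298, 0.308)
t=2.600: state=(0.346, 0.301, 0.353)
t=2.800: state=(0.303, 0.298, 0.399)
t=3.000: state=(0.266, 0.290, 0.444)
t=3.200: state=(0.234, 0.278, 0.488)
t=3.400: state=(0.208, 0.263, 0.529)
t=3.600: state=(0.186, 0.246, 0.568)
t=3.800: state=(0.167, 0.228, 0.605)
t=4.000: state=(0.152, 0.210, 0.638)
t=4.200: state=(0.139, 0.192, 0.669)
t=4.400: state=(0.128, 0.175, 0.697)
t=4.600: state=(0.119, 0.158, 0.723)
t=4.800: state=(0.111, 0.143, 0.746)
t=5.000: state=(0.105, 0.129, 0.767)
t=5.200: state=(0.099, 0.116, 0.785)
t=5.400: state=(0.095, 0.103, 0.802)
t=5.600: state=(0.091, 0.092, 0.817)
t=5.760: state=(0.088, 0.084, 0.828)
largest grid value and its neighbours: I(2.580)=0.30090, I(2.600)=0.30093, I(2.620)=0.30089
parabola through these three points peaks at t≈2.598 with I≈0.30093

max I = 0.301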